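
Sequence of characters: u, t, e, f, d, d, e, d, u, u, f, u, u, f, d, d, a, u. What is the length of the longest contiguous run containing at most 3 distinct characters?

Extend right; when distinct count exceeds 3, shrink from the left:
[u] 1 distinct, len 1
[u, t] 2 distinct, len 2
[u, t, e] 3 distinct, len 3
[t, e, f] 3 distinct, len 3
[e, f, d] 3 distinct, len 3
[e, f, d, d] 3 distinct, len 4
[e, f, d, d, e] 3 distinct, len 5
[e, f, d, d, e, d] 3 distinct, len 6
[d, d, e, d, u] 3 distinct, len 5
[d, d, e, d, u, u] 3 distinct, len 6
[d, u, u, f] 3 distinct, len 4
[d, u, u, f, u] 3 distinct, len 5
[d, u, u, f, u, u] 3 distinct, len 6
[d, u, u, f, u, u, f] 3 distinct, len 7
[d, u, u, f, u, u, f, d] 3 distinct, len 8
[d, u, u, f, u, u, f, d, d] 3 distinct, len 9
[f, d, d, a] 3 distinct, len 4
[d, d, a, u] 3 distinct, len 4
Longest length with ≤3 distinct: 9.

9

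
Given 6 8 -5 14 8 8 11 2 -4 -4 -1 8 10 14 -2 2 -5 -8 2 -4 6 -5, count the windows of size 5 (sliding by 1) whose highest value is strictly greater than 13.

[6, 8, -5, 14, 8] → max 14  > 13 ✓
[8, -5, 14, 8, 8] → max 14  > 13 ✓
[-5, 14, 8, 8, 11] → max 14  > 13 ✓
[14, 8, 8, 11, 2] → max 14  > 13 ✓
[8, 8, 11, 2, -4] → max 11
[8, 11, 2, -4, -4] → max 11
[11, 2, -4, -4, -1] → max 11
[2, -4, -4, -1, 8] → max 8
[-4, -4, -1, 8, 10] → max 10
[-4, -1, 8, 10, 14] → max 14  > 13 ✓
[-1, 8, 10, 14, -2] → max 14  > 13 ✓
[8, 10, 14, -2, 2] → max 14  > 13 ✓
[10, 14, -2, 2, -5] → max 14  > 13 ✓
[14, -2, 2, -5, -8] → max 14  > 13 ✓
[-2, 2, -5, -8, 2] → max 2
[2, -5, -8, 2, -4] → max 2
[-5, -8, 2, -4, 6] → max 6
[-8, 2, -4, 6, -5] → max 6
9 windows satisfy the condition.

9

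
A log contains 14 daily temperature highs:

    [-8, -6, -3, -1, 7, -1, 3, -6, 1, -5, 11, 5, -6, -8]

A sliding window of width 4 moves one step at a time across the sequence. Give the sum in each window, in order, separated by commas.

-18, -3, 2, 8, 3, -3, -7, 1, 12, 5, 2

(-8, -6, -3, -1) → sum -18
(-6, -3, -1, 7) → sum -3
(-3, -1, 7, -1) → sum 2
(-1, 7, -1, 3) → sum 8
(7, -1, 3, -6) → sum 3
(-1, 3, -6, 1) → sum -3
(3, -6, 1, -5) → sum -7
(-6, 1, -5, 11) → sum 1
(1, -5, 11, 5) → sum 12
(-5, 11, 5, -6) → sum 5
(11, 5, -6, -8) → sum 2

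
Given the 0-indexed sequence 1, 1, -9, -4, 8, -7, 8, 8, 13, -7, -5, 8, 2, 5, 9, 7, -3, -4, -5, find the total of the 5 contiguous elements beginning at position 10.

19

Elements at indices 10..14: -5, 8, 2, 5, 9
sum(-5, 8, 2, 5, 9) = 19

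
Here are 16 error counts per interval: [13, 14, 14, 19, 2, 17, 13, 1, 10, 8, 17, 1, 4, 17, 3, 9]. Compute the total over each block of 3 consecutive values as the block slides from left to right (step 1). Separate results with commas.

41, 47, 35, 38, 32, 31, 24, 19, 35, 26, 22, 22, 24, 29

13 14 14 → sum 41
14 14 19 → sum 47
14 19 2 → sum 35
19 2 17 → sum 38
2 17 13 → sum 32
17 13 1 → sum 31
13 1 10 → sum 24
1 10 8 → sum 19
10 8 17 → sum 35
8 17 1 → sum 26
17 1 4 → sum 22
1 4 17 → sum 22
4 17 3 → sum 24
17 3 9 → sum 29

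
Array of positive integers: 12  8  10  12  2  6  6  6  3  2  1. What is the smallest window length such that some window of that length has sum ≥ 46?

6

add 12: running sum 12 < 46
add 8: running sum 20 < 46
add 10: running sum 30 < 46
add 12: running sum 42 < 46
add 2: running sum 44 < 46
end 5: [12, 8, 10, 12, 2, 6] sum 50, len 6
end 6: [12, 8, 10, 12, 2, 6, 6] sum 56, len 7
end 7: [8, 10, 12, 2, 6, 6, 6] sum 50, len 7
end 8: [8, 10, 12, 2, 6, 6, 6, 3] sum 53, len 8
end 9: [10, 12, 2, 6, 6, 6, 3, 2] sum 47, len 8
end 10: [10, 12, 2, 6, 6, 6, 3, 2, 1] sum 48, len 9
Shortest qualifying length: 6.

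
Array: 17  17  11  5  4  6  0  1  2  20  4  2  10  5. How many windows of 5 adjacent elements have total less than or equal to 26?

3

17 17 11 5 4 → sum 54
17 11 5 4 6 → sum 43
11 5 4 6 0 → sum 26  ≤ 26 ✓
5 4 6 0 1 → sum 16  ≤ 26 ✓
4 6 0 1 2 → sum 13  ≤ 26 ✓
6 0 1 2 20 → sum 29
0 1 2 20 4 → sum 27
1 2 20 4 2 → sum 29
2 20 4 2 10 → sum 38
20 4 2 10 5 → sum 41
3 windows satisfy the condition.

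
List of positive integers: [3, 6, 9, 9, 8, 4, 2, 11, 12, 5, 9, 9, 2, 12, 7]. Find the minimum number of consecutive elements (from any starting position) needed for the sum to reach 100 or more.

Extend right; whenever the sum reaches 100, record the length and shrink from the left:
add 3: running sum 3 < 100
add 6: running sum 9 < 100
add 9: running sum 18 < 100
add 9: running sum 27 < 100
add 8: running sum 35 < 100
add 4: running sum 39 < 100
add 2: running sum 41 < 100
add 11: running sum 52 < 100
add 12: running sum 64 < 100
add 5: running sum 69 < 100
add 9: running sum 78 < 100
add 9: running sum 87 < 100
add 2: running sum 89 < 100
end 13: [3, 6, 9, 9, 8, 4, 2, 11, 12, 5, 9, 9, 2, 12] sum 101, len 14
end 14: [6, 9, 9, 8, 4, 2, 11, 12, 5, 9, 9, 2, 12, 7] sum 105, len 14
Shortest qualifying length: 14.

14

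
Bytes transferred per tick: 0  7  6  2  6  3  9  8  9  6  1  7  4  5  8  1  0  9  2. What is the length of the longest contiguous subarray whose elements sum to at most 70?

→ 0: sum 0, len 1
→ 7: sum 7, len 2
→ 6: sum 13, len 3
→ 2: sum 15, len 4
→ 6: sum 21, len 5
→ 3: sum 24, len 6
→ 9: sum 33, len 7
→ 8: sum 41, len 8
→ 9: sum 50, len 9
→ 6: sum 56, len 10
→ 1: sum 57, len 11
→ 7: sum 64, len 12
→ 4: sum 68, len 13
→ 5 (dropped 0, 7): sum 66, len 12
→ 8 (dropped 6): sum 68, len 12
→ 1: sum 69, len 13
→ 0: sum 69, len 14
→ 9 (dropped 2, 6): sum 70, len 13
→ 2 (dropped 3): sum 69, len 13
Longest length seen: 14.

14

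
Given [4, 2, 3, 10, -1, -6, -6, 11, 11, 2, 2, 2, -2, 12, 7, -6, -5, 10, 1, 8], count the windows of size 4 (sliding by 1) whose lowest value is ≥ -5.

8

4 2 3 10 → min 2  ≥ -5 ✓
2 3 10 -1 → min -1  ≥ -5 ✓
3 10 -1 -6 → min -6
10 -1 -6 -6 → min -6
-1 -6 -6 11 → min -6
-6 -6 11 11 → min -6
-6 11 11 2 → min -6
11 11 2 2 → min 2  ≥ -5 ✓
11 2 2 2 → min 2  ≥ -5 ✓
2 2 2 -2 → min -2  ≥ -5 ✓
2 2 -2 12 → min -2  ≥ -5 ✓
2 -2 12 7 → min -2  ≥ -5 ✓
-2 12 7 -6 → min -6
12 7 -6 -5 → min -6
7 -6 -5 10 → min -6
-6 -5 10 1 → min -6
-5 10 1 8 → min -5  ≥ -5 ✓
8 windows satisfy the condition.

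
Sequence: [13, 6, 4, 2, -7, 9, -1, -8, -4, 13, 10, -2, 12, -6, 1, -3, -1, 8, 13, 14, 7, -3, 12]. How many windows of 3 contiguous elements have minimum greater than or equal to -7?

13 6 4 → min 4  ≥ -7 ✓
6 4 2 → min 2  ≥ -7 ✓
4 2 -7 → min -7  ≥ -7 ✓
2 -7 9 → min -7  ≥ -7 ✓
-7 9 -1 → min -7  ≥ -7 ✓
9 -1 -8 → min -8
-1 -8 -4 → min -8
-8 -4 13 → min -8
-4 13 10 → min -4  ≥ -7 ✓
13 10 -2 → min -2  ≥ -7 ✓
10 -2 12 → min -2  ≥ -7 ✓
-2 12 -6 → min -6  ≥ -7 ✓
12 -6 1 → min -6  ≥ -7 ✓
-6 1 -3 → min -6  ≥ -7 ✓
1 -3 -1 → min -3  ≥ -7 ✓
-3 -1 8 → min -3  ≥ -7 ✓
-1 8 13 → min -1  ≥ -7 ✓
8 13 14 → min 8  ≥ -7 ✓
13 14 7 → min 7  ≥ -7 ✓
14 7 -3 → min -3  ≥ -7 ✓
7 -3 12 → min -3  ≥ -7 ✓
18 windows satisfy the condition.

18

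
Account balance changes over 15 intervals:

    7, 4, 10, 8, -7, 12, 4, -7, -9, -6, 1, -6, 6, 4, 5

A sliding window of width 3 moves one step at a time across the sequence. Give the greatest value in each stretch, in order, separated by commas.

(7, 4, 10) → max 10
(4, 10, 8) → max 10
(10, 8, -7) → max 10
(8, -7, 12) → max 12
(-7, 12, 4) → max 12
(12, 4, -7) → max 12
(4, -7, -9) → max 4
(-7, -9, -6) → max -6
(-9, -6, 1) → max 1
(-6, 1, -6) → max 1
(1, -6, 6) → max 6
(-6, 6, 4) → max 6
(6, 4, 5) → max 6

10, 10, 10, 12, 12, 12, 4, -6, 1, 1, 6, 6, 6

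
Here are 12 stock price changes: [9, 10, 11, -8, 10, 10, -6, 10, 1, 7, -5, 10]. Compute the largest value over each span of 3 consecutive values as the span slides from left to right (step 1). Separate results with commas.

(9, 10, 11) → max 11
(10, 11, -8) → max 11
(11, -8, 10) → max 11
(-8, 10, 10) → max 10
(10, 10, -6) → max 10
(10, -6, 10) → max 10
(-6, 10, 1) → max 10
(10, 1, 7) → max 10
(1, 7, -5) → max 7
(7, -5, 10) → max 10

11, 11, 11, 10, 10, 10, 10, 10, 7, 10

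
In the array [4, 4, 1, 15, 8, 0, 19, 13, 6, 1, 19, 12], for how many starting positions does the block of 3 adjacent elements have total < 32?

(4, 4, 1) → sum 9  < 32 ✓
(4, 1, 15) → sum 20  < 32 ✓
(1, 15, 8) → sum 24  < 32 ✓
(15, 8, 0) → sum 23  < 32 ✓
(8, 0, 19) → sum 27  < 32 ✓
(0, 19, 13) → sum 32
(19, 13, 6) → sum 38
(13, 6, 1) → sum 20  < 32 ✓
(6, 1, 19) → sum 26  < 32 ✓
(1, 19, 12) → sum 32
7 windows satisfy the condition.

7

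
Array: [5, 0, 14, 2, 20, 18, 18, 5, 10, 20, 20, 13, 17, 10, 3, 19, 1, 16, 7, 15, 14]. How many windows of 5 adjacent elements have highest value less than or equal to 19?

6

5 0 14 2 20 → max 20
0 14 2 20 18 → max 20
14 2 20 18 18 → max 20
2 20 18 18 5 → max 20
20 18 18 5 10 → max 20
18 18 5 10 20 → max 20
18 5 10 20 20 → max 20
5 10 20 20 13 → max 20
10 20 20 13 17 → max 20
20 20 13 17 10 → max 20
20 13 17 10 3 → max 20
13 17 10 3 19 → max 19  ≤ 19 ✓
17 10 3 19 1 → max 19  ≤ 19 ✓
10 3 19 1 16 → max 19  ≤ 19 ✓
3 19 1 16 7 → max 19  ≤ 19 ✓
19 1 16 7 15 → max 19  ≤ 19 ✓
1 16 7 15 14 → max 16  ≤ 19 ✓
6 windows satisfy the condition.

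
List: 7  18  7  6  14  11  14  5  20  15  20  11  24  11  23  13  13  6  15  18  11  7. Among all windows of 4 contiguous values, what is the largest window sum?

7 18 7 6 → sum 38
18 7 6 14 → sum 45
7 6 14 11 → sum 38
6 14 11 14 → sum 45
14 11 14 5 → sum 44
11 14 5 20 → sum 50
14 5 20 15 → sum 54
5 20 15 20 → sum 60
20 15 20 11 → sum 66
15 20 11 24 → sum 70
20 11 24 11 → sum 66
11 24 11 23 → sum 69
24 11 23 13 → sum 71
11 23 13 13 → sum 60
23 13 13 6 → sum 55
13 13 6 15 → sum 47
13 6 15 18 → sum 52
6 15 18 11 → sum 50
15 18 11 7 → sum 51
Largest of these is 71.

71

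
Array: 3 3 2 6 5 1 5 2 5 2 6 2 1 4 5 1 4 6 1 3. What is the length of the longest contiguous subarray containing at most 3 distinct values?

add 3: window [3] (1 distinct), len 1
add 3: window [3, 3] (1 distinct), len 2
add 2: window [3, 3, 2] (2 distinct), len 3
add 6: window [3, 3, 2, 6] (3 distinct), len 4
add 5: window [2, 6, 5] (3 distinct), len 3
add 1: window [6, 5, 1] (3 distinct), len 3
add 5: window [6, 5, 1, 5] (3 distinct), len 4
add 2: window [5, 1, 5, 2] (3 distinct), len 4
add 5: window [5, 1, 5, 2, 5] (3 distinct), len 5
add 2: window [5, 1, 5, 2, 5, 2] (3 distinct), len 6
add 6: window [5, 2, 5, 2, 6] (3 distinct), len 5
add 2: window [5, 2, 5, 2, 6, 2] (3 distinct), len 6
add 1: window [2, 6, 2, 1] (3 distinct), len 4
add 4: window [2, 1, 4] (3 distinct), len 3
add 5: window [1, 4, 5] (3 distinct), len 3
add 1: window [1, 4, 5, 1] (3 distinct), len 4
add 4: window [1, 4, 5, 1, 4] (3 distinct), len 5
add 6: window [1, 4, 6] (3 distinct), len 3
add 1: window [1, 4, 6, 1] (3 distinct), len 4
add 3: window [6, 1, 3] (3 distinct), len 3
Longest length with ≤3 distinct: 6.

6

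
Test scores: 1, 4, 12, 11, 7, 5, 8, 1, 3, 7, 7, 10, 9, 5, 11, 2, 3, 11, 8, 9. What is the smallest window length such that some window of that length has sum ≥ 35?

4

add 1: running sum 1 < 35
add 4: running sum 5 < 35
add 12: running sum 17 < 35
add 11: running sum 28 < 35
add 7: shortest ending here [1, 4, 12, 11, 7] sum 35, len 5
add 5: shortest ending here [12, 11, 7, 5] sum 35, len 4
add 8: shortest ending here [12, 11, 7, 5, 8] sum 43, len 5
add 1: shortest ending here [12, 11, 7, 5, 8, 1] sum 44, len 6
add 3: shortest ending here [11, 7, 5, 8, 1, 3] sum 35, len 6
add 7: shortest ending here [11, 7, 5, 8, 1, 3, 7] sum 42, len 7
add 7: shortest ending here [7, 5, 8, 1, 3, 7, 7] sum 38, len 7
add 10: shortest ending here [8, 1, 3, 7, 7, 10] sum 36, len 6
add 9: shortest ending here [3, 7, 7, 10, 9] sum 36, len 5
add 5: shortest ending here [7, 7, 10, 9, 5] sum 38, len 5
add 11: shortest ending here [10, 9, 5, 11] sum 35, len 4
add 2: shortest ending here [10, 9, 5, 11, 2] sum 37, len 5
add 3: shortest ending here [10, 9, 5, 11, 2, 3] sum 40, len 6
add 11: shortest ending here [9, 5, 11, 2, 3, 11] sum 41, len 6
add 8: shortest ending here [11, 2, 3, 11, 8] sum 35, len 5
add 9: shortest ending here [11, 2, 3, 11, 8, 9] sum 44, len 6
Shortest qualifying length: 4.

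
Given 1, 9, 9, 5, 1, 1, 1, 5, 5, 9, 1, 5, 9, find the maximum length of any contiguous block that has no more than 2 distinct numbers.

6

add 1: window [1] (1 distinct), len 1
add 9: window [1, 9] (2 distinct), len 2
add 9: window [1, 9, 9] (2 distinct), len 3
add 5: window [9, 9, 5] (2 distinct), len 3
add 1: window [5, 1] (2 distinct), len 2
add 1: window [5, 1, 1] (2 distinct), len 3
add 1: window [5, 1, 1, 1] (2 distinct), len 4
add 5: window [5, 1, 1, 1, 5] (2 distinct), len 5
add 5: window [5, 1, 1, 1, 5, 5] (2 distinct), len 6
add 9: window [5, 5, 9] (2 distinct), len 3
add 1: window [9, 1] (2 distinct), len 2
add 5: window [1, 5] (2 distinct), len 2
add 9: window [5, 9] (2 distinct), len 2
Longest length with ≤2 distinct: 6.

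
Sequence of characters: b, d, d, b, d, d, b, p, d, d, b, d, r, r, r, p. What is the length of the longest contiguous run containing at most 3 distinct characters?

Extend right; when distinct count exceeds 3, shrink from the left:
add b: window [b] (1 distinct), len 1
add d: window [b, d] (2 distinct), len 2
add d: window [b, d, d] (2 distinct), len 3
add b: window [b, d, d, b] (2 distinct), len 4
add d: window [b, d, d, b, d] (2 distinct), len 5
add d: window [b, d, d, b, d, d] (2 distinct), len 6
add b: window [b, d, d, b, d, d, b] (2 distinct), len 7
add p: window [b, d, d, b, d, d, b, p] (3 distinct), len 8
add d: window [b, d, d, b, d, d, b, p, d] (3 distinct), len 9
add d: window [b, d, d, b, d, d, b, p, d, d] (3 distinct), len 10
add b: window [b, d, d, b, d, d, b, p, d, d, b] (3 distinct), len 11
add d: window [b, d, d, b, d, d, b, p, d, d, b, d] (3 distinct), len 12
add r: window [d, d, b, d, r] (3 distinct), len 5
add r: window [d, d, b, d, r, r] (3 distinct), len 6
add r: window [d, d, b, d, r, r, r] (3 distinct), len 7
add p: window [d, r, r, r, p] (3 distinct), len 5
Longest length with ≤3 distinct: 12.

12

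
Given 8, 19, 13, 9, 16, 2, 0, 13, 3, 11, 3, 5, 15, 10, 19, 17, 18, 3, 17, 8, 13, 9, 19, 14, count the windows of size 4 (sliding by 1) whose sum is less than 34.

(8, 19, 13, 9) → sum 49
(19, 13, 9, 16) → sum 57
(13, 9, 16, 2) → sum 40
(9, 16, 2, 0) → sum 27  < 34 ✓
(16, 2, 0, 13) → sum 31  < 34 ✓
(2, 0, 13, 3) → sum 18  < 34 ✓
(0, 13, 3, 11) → sum 27  < 34 ✓
(13, 3, 11, 3) → sum 30  < 34 ✓
(3, 11, 3, 5) → sum 22  < 34 ✓
(11, 3, 5, 15) → sum 34
(3, 5, 15, 10) → sum 33  < 34 ✓
(5, 15, 10, 19) → sum 49
(15, 10, 19, 17) → sum 61
(10, 19, 17, 18) → sum 64
(19, 17, 18, 3) → sum 57
(17, 18, 3, 17) → sum 55
(18, 3, 17, 8) → sum 46
(3, 17, 8, 13) → sum 41
(17, 8, 13, 9) → sum 47
(8, 13, 9, 19) → sum 49
(13, 9, 19, 14) → sum 55
7 windows satisfy the condition.

7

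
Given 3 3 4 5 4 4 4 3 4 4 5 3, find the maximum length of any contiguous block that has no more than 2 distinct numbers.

6

add 3: window [3] (1 distinct), len 1
add 3: window [3, 3] (1 distinct), len 2
add 4: window [3, 3, 4] (2 distinct), len 3
add 5: window [4, 5] (2 distinct), len 2
add 4: window [4, 5, 4] (2 distinct), len 3
add 4: window [4, 5, 4, 4] (2 distinct), len 4
add 4: window [4, 5, 4, 4, 4] (2 distinct), len 5
add 3: window [4, 4, 4, 3] (2 distinct), len 4
add 4: window [4, 4, 4, 3, 4] (2 distinct), len 5
add 4: window [4, 4, 4, 3, 4, 4] (2 distinct), len 6
add 5: window [4, 4, 5] (2 distinct), len 3
add 3: window [5, 3] (2 distinct), len 2
Longest length with ≤2 distinct: 6.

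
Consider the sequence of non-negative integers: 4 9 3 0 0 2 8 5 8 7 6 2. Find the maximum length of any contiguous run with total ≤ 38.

Extend to the right; shrink from the left whenever the sum exceeds 38:
→ 4: sum 4, len 1
→ 9: sum 13, len 2
→ 3: sum 16, len 3
→ 0: sum 16, len 4
→ 0: sum 16, len 5
→ 2: sum 18, len 6
→ 8: sum 26, len 7
→ 5: sum 31, len 8
→ 8 (dropped 4): sum 35, len 8
→ 7 (dropped 9): sum 33, len 8
→ 6 (dropped 3): sum 36, len 8
→ 2: sum 38, len 9
Longest length seen: 9.

9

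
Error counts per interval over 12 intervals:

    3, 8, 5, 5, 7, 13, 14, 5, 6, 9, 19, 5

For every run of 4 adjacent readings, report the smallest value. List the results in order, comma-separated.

3, 5, 5, 5, 5, 5, 5, 5, 5

Sliding a size-4 window across the 12 values:
3 8 5 5 → min 3
8 5 5 7 → min 5
5 5 7 13 → min 5
5 7 13 14 → min 5
7 13 14 5 → min 5
13 14 5 6 → min 5
14 5 6 9 → min 5
5 6 9 19 → min 5
6 9 19 5 → min 5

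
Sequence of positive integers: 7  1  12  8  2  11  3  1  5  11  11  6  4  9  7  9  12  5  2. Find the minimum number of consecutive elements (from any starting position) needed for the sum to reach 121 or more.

18

Extend right; whenever the sum reaches 121, record the length and shrink from the left:
add 7: running sum 7 < 121
add 1: running sum 8 < 121
add 12: running sum 20 < 121
add 8: running sum 28 < 121
add 2: running sum 30 < 121
add 11: running sum 41 < 121
add 3: running sum 44 < 121
add 1: running sum 45 < 121
add 5: running sum 50 < 121
add 11: running sum 61 < 121
add 11: running sum 72 < 121
add 6: running sum 78 < 121
add 4: running sum 82 < 121
add 9: running sum 91 < 121
add 7: running sum 98 < 121
add 9: running sum 107 < 121
add 12: running sum 119 < 121
add 5: shortest ending here [7, 1, 12, 8, 2, 11, 3, 1, 5, 11, 11, 6, 4, 9, 7, 9, 12, 5] sum 124, len 18
add 2: shortest ending here [7, 1, 12, 8, 2, 11, 3, 1, 5, 11, 11, 6, 4, 9, 7, 9, 12, 5, 2] sum 126, len 19
Shortest qualifying length: 18.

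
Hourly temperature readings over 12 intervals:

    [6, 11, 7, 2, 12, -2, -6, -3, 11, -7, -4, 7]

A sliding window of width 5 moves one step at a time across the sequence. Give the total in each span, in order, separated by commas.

38, 30, 13, 3, 12, -7, -9, 4

[6, 11, 7, 2, 12] → sum 38
[11, 7, 2, 12, -2] → sum 30
[7, 2, 12, -2, -6] → sum 13
[2, 12, -2, -6, -3] → sum 3
[12, -2, -6, -3, 11] → sum 12
[-2, -6, -3, 11, -7] → sum -7
[-6, -3, 11, -7, -4] → sum -9
[-3, 11, -7, -4, 7] → sum 4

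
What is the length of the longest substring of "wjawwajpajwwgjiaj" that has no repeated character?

5

add w: [w] len 1
add j: [w, j] len 2
add a: [w, j, a] len 3
add w (repeat w, move left end past it): [j, a, w] len 3
add w (repeat w, move left end past it): [w] len 1
add a: [w, a] len 2
add j: [w, a, j] len 3
add p: [w, a, j, p] len 4
add a (repeat a, move left end past it): [j, p, a] len 3
add j (repeat j, move left end past it): [p, a, j] len 3
add w: [p, a, j, w] len 4
add w (repeat w, move left end past it): [w] len 1
add g: [w, g] len 2
add j: [w, g, j] len 3
add i: [w, g, j, i] len 4
add a: [w, g, j, i, a] len 5
add j (repeat j, move left end past it): [i, a, j] len 3
Longest all-distinct length: 5.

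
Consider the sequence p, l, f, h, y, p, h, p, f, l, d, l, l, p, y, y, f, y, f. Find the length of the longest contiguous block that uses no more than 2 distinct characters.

add p: window [p] (1 distinct), len 1
add l: window [p, l] (2 distinct), len 2
add f: window [l, f] (2 distinct), len 2
add h: window [f, h] (2 distinct), len 2
add y: window [h, y] (2 distinct), len 2
add p: window [y, p] (2 distinct), len 2
add h: window [p, h] (2 distinct), len 2
add p: window [p, h, p] (2 distinct), len 3
add f: window [p, f] (2 distinct), len 2
add l: window [f, l] (2 distinct), len 2
add d: window [l, d] (2 distinct), len 2
add l: window [l, d, l] (2 distinct), len 3
add l: window [l, d, l, l] (2 distinct), len 4
add p: window [l, l, p] (2 distinct), len 3
add y: window [p, y] (2 distinct), len 2
add y: window [p, y, y] (2 distinct), len 3
add f: window [y, y, f] (2 distinct), len 3
add y: window [y, y, f, y] (2 distinct), len 4
add f: window [y, y, f, y, f] (2 distinct), len 5
Longest length with ≤2 distinct: 5.

5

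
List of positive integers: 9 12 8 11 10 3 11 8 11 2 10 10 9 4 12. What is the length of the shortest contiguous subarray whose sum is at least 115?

add 9: running sum 9 < 115
add 12: running sum 21 < 115
add 8: running sum 29 < 115
add 11: running sum 40 < 115
add 10: running sum 50 < 115
add 3: running sum 53 < 115
add 11: running sum 64 < 115
add 8: running sum 72 < 115
add 11: running sum 83 < 115
add 2: running sum 85 < 115
add 10: running sum 95 < 115
add 10: running sum 105 < 115
add 9: running sum 114 < 115
end 13: [9, 12, 8, 11, 10, 3, 11, 8, 11, 2, 10, 10, 9, 4] sum 118, len 14
end 14: [12, 8, 11, 10, 3, 11, 8, 11, 2, 10, 10, 9, 4, 12] sum 121, len 14
Shortest qualifying length: 14.

14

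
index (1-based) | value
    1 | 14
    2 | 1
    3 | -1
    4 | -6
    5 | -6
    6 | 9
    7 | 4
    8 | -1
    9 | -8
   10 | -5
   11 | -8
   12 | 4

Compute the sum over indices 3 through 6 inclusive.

-4

Elements at indices 3..6: -1, -6, -6, 9
sum(-1, -6, -6, 9) = -4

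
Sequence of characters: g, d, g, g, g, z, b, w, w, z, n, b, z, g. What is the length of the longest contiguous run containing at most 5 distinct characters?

[g] 1 distinct, len 1
[g, d] 2 distinct, len 2
[g, d, g] 2 distinct, len 3
[g, d, g, g] 2 distinct, len 4
[g, d, g, g, g] 2 distinct, len 5
[g, d, g, g, g, z] 3 distinct, len 6
[g, d, g, g, g, z, b] 4 distinct, len 7
[g, d, g, g, g, z, b, w] 5 distinct, len 8
[g, d, g, g, g, z, b, w, w] 5 distinct, len 9
[g, d, g, g, g, z, b, w, w, z] 5 distinct, len 10
[g, g, g, z, b, w, w, z, n] 5 distinct, len 9
[g, g, g, z, b, w, w, z, n, b] 5 distinct, len 10
[g, g, g, z, b, w, w, z, n, b, z] 5 distinct, len 11
[g, g, g, z, b, w, w, z, n, b, z, g] 5 distinct, len 12
Longest length with ≤5 distinct: 12.

12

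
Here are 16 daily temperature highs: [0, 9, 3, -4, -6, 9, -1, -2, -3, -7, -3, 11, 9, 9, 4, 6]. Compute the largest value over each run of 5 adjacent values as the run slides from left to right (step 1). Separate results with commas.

[0, 9, 3, -4, -6] → max 9
[9, 3, -4, -6, 9] → max 9
[3, -4, -6, 9, -1] → max 9
[-4, -6, 9, -1, -2] → max 9
[-6, 9, -1, -2, -3] → max 9
[9, -1, -2, -3, -7] → max 9
[-1, -2, -3, -7, -3] → max -1
[-2, -3, -7, -3, 11] → max 11
[-3, -7, -3, 11, 9] → max 11
[-7, -3, 11, 9, 9] → max 11
[-3, 11, 9, 9, 4] → max 11
[11, 9, 9, 4, 6] → max 11

9, 9, 9, 9, 9, 9, -1, 11, 11, 11, 11, 11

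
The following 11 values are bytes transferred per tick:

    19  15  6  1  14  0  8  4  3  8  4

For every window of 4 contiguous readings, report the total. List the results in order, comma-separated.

41, 36, 21, 23, 26, 15, 23, 19

19 15 6 1 → sum 41
15 6 1 14 → sum 36
6 1 14 0 → sum 21
1 14 0 8 → sum 23
14 0 8 4 → sum 26
0 8 4 3 → sum 15
8 4 3 8 → sum 23
4 3 8 4 → sum 19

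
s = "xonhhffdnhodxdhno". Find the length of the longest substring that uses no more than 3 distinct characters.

5

Extend right; when distinct count exceeds 3, shrink from the left:
add x: window [x] (1 distinct), len 1
add o: window [x, o] (2 distinct), len 2
add n: window [x, o, n] (3 distinct), len 3
add h: window [o, n, h] (3 distinct), len 3
add h: window [o, n, h, h] (3 distinct), len 4
add f: window [n, h, h, f] (3 distinct), len 4
add f: window [n, h, h, f, f] (3 distinct), len 5
add d: window [h, h, f, f, d] (3 distinct), len 5
add n: window [f, f, d, n] (3 distinct), len 4
add h: window [d, n, h] (3 distinct), len 3
add o: window [n, h, o] (3 distinct), len 3
add d: window [h, o, d] (3 distinct), len 3
add x: window [o, d, x] (3 distinct), len 3
add d: window [o, d, x, d] (3 distinct), len 4
add h: window [d, x, d, h] (3 distinct), len 4
add n: window [d, h, n] (3 distinct), len 3
add o: window [h, n, o] (3 distinct), len 3
Longest length with ≤3 distinct: 5.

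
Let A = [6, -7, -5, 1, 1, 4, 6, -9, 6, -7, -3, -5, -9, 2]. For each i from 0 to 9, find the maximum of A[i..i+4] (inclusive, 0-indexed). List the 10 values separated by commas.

6, 4, 6, 6, 6, 6, 6, 6, 6, 2

Sliding a size-5 window across the 14 values:
[6, -7, -5, 1, 1] → max 6
[-7, -5, 1, 1, 4] → max 4
[-5, 1, 1, 4, 6] → max 6
[1, 1, 4, 6, -9] → max 6
[1, 4, 6, -9, 6] → max 6
[4, 6, -9, 6, -7] → max 6
[6, -9, 6, -7, -3] → max 6
[-9, 6, -7, -3, -5] → max 6
[6, -7, -3, -5, -9] → max 6
[-7, -3, -5, -9, 2] → max 2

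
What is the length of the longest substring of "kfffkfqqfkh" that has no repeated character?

4

add k: [k] len 1
add f: [k, f] len 2
add f (repeat f, move left end past it): [f] len 1
add f (repeat f, move left end past it): [f] len 1
add k: [f, k] len 2
add f (repeat f, move left end past it): [k, f] len 2
add q: [k, f, q] len 3
add q (repeat q, move left end past it): [q] len 1
add f: [q, f] len 2
add k: [q, f, k] len 3
add h: [q, f, k, h] len 4
Longest all-distinct length: 4.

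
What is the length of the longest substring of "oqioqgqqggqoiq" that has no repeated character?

[o] len 1
[o, q] len 2
[o, q, i] len 3
[q, i, o] len 3
[i, o, q] len 3
[i, o, q, g] len 4
[g, q] len 2
[q] len 1
[q, g] len 2
[g] len 1
[g, q] len 2
[g, q, o] len 3
[g, q, o, i] len 4
[o, i, q] len 3
Longest all-distinct length: 4.

4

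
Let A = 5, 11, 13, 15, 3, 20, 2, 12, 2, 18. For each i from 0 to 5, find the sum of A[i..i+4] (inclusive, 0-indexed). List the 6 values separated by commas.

5 11 13 15 3 → sum 47
11 13 15 3 20 → sum 62
13 15 3 20 2 → sum 53
15 3 20 2 12 → sum 52
3 20 2 12 2 → sum 39
20 2 12 2 18 → sum 54

47, 62, 53, 52, 39, 54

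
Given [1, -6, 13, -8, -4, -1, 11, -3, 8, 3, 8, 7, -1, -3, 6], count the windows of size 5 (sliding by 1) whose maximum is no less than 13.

3

1 -6 13 -8 -4 → max 13  ≥ 13 ✓
-6 13 -8 -4 -1 → max 13  ≥ 13 ✓
13 -8 -4 -1 11 → max 13  ≥ 13 ✓
-8 -4 -1 11 -3 → max 11
-4 -1 11 -3 8 → max 11
-1 11 -3 8 3 → max 11
11 -3 8 3 8 → max 11
-3 8 3 8 7 → max 8
8 3 8 7 -1 → max 8
3 8 7 -1 -3 → max 8
8 7 -1 -3 6 → max 8
3 windows satisfy the condition.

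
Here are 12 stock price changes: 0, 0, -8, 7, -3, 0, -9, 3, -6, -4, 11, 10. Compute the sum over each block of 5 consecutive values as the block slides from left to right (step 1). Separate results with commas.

-4, -4, -13, -2, -15, -16, -5, 14

0 0 -8 7 -3 → sum -4
0 -8 7 -3 0 → sum -4
-8 7 -3 0 -9 → sum -13
7 -3 0 -9 3 → sum -2
-3 0 -9 3 -6 → sum -15
0 -9 3 -6 -4 → sum -16
-9 3 -6 -4 11 → sum -5
3 -6 -4 11 10 → sum 14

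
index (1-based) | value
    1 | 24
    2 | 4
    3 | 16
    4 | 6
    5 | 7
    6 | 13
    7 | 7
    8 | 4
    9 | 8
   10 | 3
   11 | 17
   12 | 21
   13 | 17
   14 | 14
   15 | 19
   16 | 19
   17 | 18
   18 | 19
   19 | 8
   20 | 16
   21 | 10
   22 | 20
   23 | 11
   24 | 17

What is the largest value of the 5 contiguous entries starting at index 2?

Elements at indices 2..6: 4, 16, 6, 7, 13
max(4, 16, 6, 7, 13) = 16

16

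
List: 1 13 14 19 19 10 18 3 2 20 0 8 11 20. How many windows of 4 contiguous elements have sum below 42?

5

[1, 13, 14, 19] → sum 47
[13, 14, 19, 19] → sum 65
[14, 19, 19, 10] → sum 62
[19, 19, 10, 18] → sum 66
[19, 10, 18, 3] → sum 50
[10, 18, 3, 2] → sum 33  < 42 ✓
[18, 3, 2, 20] → sum 43
[3, 2, 20, 0] → sum 25  < 42 ✓
[2, 20, 0, 8] → sum 30  < 42 ✓
[20, 0, 8, 11] → sum 39  < 42 ✓
[0, 8, 11, 20] → sum 39  < 42 ✓
5 windows satisfy the condition.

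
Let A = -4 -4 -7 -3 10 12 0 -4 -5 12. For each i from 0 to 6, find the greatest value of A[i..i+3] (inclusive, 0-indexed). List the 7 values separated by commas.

[-4, -4, -7, -3] → max -3
[-4, -7, -3, 10] → max 10
[-7, -3, 10, 12] → max 12
[-3, 10, 12, 0] → max 12
[10, 12, 0, -4] → max 12
[12, 0, -4, -5] → max 12
[0, -4, -5, 12] → max 12

-3, 10, 12, 12, 12, 12, 12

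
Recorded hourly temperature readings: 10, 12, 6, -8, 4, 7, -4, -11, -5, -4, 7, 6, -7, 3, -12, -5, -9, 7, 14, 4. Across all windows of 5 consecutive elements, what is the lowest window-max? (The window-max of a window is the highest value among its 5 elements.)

3

[10, 12, 6, -8, 4] → max 12
[12, 6, -8, 4, 7] → max 12
[6, -8, 4, 7, -4] → max 7
[-8, 4, 7, -4, -11] → max 7
[4, 7, -4, -11, -5] → max 7
[7, -4, -11, -5, -4] → max 7
[-4, -11, -5, -4, 7] → max 7
[-11, -5, -4, 7, 6] → max 7
[-5, -4, 7, 6, -7] → max 7
[-4, 7, 6, -7, 3] → max 7
[7, 6, -7, 3, -12] → max 7
[6, -7, 3, -12, -5] → max 6
[-7, 3, -12, -5, -9] → max 3
[3, -12, -5, -9, 7] → max 7
[-12, -5, -9, 7, 14] → max 14
[-5, -9, 7, 14, 4] → max 14
Lowest of these is 3.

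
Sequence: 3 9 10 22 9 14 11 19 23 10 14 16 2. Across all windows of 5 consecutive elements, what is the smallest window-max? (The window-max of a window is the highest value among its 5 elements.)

(3, 9, 10, 22, 9) → max 22
(9, 10, 22, 9, 14) → max 22
(10, 22, 9, 14, 11) → max 22
(22, 9, 14, 11, 19) → max 22
(9, 14, 11, 19, 23) → max 23
(14, 11, 19, 23, 10) → max 23
(11, 19, 23, 10, 14) → max 23
(19, 23, 10, 14, 16) → max 23
(23, 10, 14, 16, 2) → max 23
Smallest of these is 22.

22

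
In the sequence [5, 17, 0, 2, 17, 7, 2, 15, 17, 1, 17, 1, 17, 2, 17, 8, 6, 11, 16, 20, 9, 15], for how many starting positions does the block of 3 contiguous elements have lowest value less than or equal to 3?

5 17 0 → min 0  ≤ 3 ✓
17 0 2 → min 0  ≤ 3 ✓
0 2 17 → min 0  ≤ 3 ✓
2 17 7 → min 2  ≤ 3 ✓
17 7 2 → min 2  ≤ 3 ✓
7 2 15 → min 2  ≤ 3 ✓
2 15 17 → min 2  ≤ 3 ✓
15 17 1 → min 1  ≤ 3 ✓
17 1 17 → min 1  ≤ 3 ✓
1 17 1 → min 1  ≤ 3 ✓
17 1 17 → min 1  ≤ 3 ✓
1 17 2 → min 1  ≤ 3 ✓
17 2 17 → min 2  ≤ 3 ✓
2 17 8 → min 2  ≤ 3 ✓
17 8 6 → min 6
8 6 11 → min 6
6 11 16 → min 6
11 16 20 → min 11
16 20 9 → min 9
20 9 15 → min 9
14 windows satisfy the condition.

14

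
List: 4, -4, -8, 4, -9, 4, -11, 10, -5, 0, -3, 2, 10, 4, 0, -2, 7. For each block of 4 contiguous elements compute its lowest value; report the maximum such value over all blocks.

0

Window mins for each of the 14 positions:
(4, -4, -8, 4) → min -8
(-4, -8, 4, -9) → min -9
(-8, 4, -9, 4) → min -9
(4, -9, 4, -11) → min -11
(-9, 4, -11, 10) → min -11
(4, -11, 10, -5) → min -11
(-11, 10, -5, 0) → min -11
(10, -5, 0, -3) → min -5
(-5, 0, -3, 2) → min -5
(0, -3, 2, 10) → min -3
(-3, 2, 10, 4) → min -3
(2, 10, 4, 0) → min 0
(10, 4, 0, -2) → min -2
(4, 0, -2, 7) → min -2
Maximum of these is 0.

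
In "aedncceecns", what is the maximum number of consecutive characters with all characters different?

[a] len 1
[a, e] len 2
[a, e, d] len 3
[a, e, d, n] len 4
[a, e, d, n, c] len 5
[c] len 1
[c, e] len 2
[e] len 1
[e, c] len 2
[e, c, n] len 3
[e, c, n, s] len 4
Longest all-distinct length: 5.

5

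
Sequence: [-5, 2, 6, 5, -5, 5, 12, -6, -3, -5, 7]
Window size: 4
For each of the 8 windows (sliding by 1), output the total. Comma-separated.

[-5, 2, 6, 5] → sum 8
[2, 6, 5, -5] → sum 8
[6, 5, -5, 5] → sum 11
[5, -5, 5, 12] → sum 17
[-5, 5, 12, -6] → sum 6
[5, 12, -6, -3] → sum 8
[12, -6, -3, -5] → sum -2
[-6, -3, -5, 7] → sum -7

8, 8, 11, 17, 6, 8, -2, -7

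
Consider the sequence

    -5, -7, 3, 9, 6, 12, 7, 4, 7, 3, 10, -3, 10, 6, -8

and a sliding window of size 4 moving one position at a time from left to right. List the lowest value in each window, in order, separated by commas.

-7, -7, 3, 6, 4, 4, 3, 3, -3, -3, -3, -8

Sliding a size-4 window across the 15 values:
(-5, -7, 3, 9) → min -7
(-7, 3, 9, 6) → min -7
(3, 9, 6, 12) → min 3
(9, 6, 12, 7) → min 6
(6, 12, 7, 4) → min 4
(12, 7, 4, 7) → min 4
(7, 4, 7, 3) → min 3
(4, 7, 3, 10) → min 3
(7, 3, 10, -3) → min -3
(3, 10, -3, 10) → min -3
(10, -3, 10, 6) → min -3
(-3, 10, 6, -8) → min -8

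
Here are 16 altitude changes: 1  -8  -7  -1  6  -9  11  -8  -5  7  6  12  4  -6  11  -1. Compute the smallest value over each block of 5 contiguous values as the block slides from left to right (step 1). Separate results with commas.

Sliding a size-5 window across the 16 values:
[1, -8, -7, -1, 6] → min -8
[-8, -7, -1, 6, -9] → min -9
[-7, -1, 6, -9, 11] → min -9
[-1, 6, -9, 11, -8] → min -9
[6, -9, 11, -8, -5] → min -9
[-9, 11, -8, -5, 7] → min -9
[11, -8, -5, 7, 6] → min -8
[-8, -5, 7, 6, 12] → min -8
[-5, 7, 6, 12, 4] → min -5
[7, 6, 12, 4, -6] → min -6
[6, 12, 4, -6, 11] → min -6
[12, 4, -6, 11, -1] → min -6

-8, -9, -9, -9, -9, -9, -8, -8, -5, -6, -6, -6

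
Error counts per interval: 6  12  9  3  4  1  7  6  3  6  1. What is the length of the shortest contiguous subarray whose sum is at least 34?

5

Extend right; whenever the sum reaches 34, record the length and shrink from the left:
add 6: running sum 6 < 34
add 12: running sum 18 < 34
add 9: running sum 27 < 34
add 3: running sum 30 < 34
end 4: [6, 12, 9, 3, 4] sum 34, len 5
end 5: [6, 12, 9, 3, 4, 1] sum 35, len 6
end 6: [12, 9, 3, 4, 1, 7] sum 36, len 6
end 7: [12, 9, 3, 4, 1, 7, 6] sum 42, len 7
end 8: [12, 9, 3, 4, 1, 7, 6, 3] sum 45, len 8
end 9: [9, 3, 4, 1, 7, 6, 3, 6] sum 39, len 8
end 10: [9, 3, 4, 1, 7, 6, 3, 6, 1] sum 40, len 9
Shortest qualifying length: 5.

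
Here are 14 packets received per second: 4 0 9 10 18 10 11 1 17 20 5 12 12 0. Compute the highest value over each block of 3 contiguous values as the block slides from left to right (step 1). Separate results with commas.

Sliding a size-3 window across the 14 values:
4 0 9 → max 9
0 9 10 → max 10
9 10 18 → max 18
10 18 10 → max 18
18 10 11 → max 18
10 11 1 → max 11
11 1 17 → max 17
1 17 20 → max 20
17 20 5 → max 20
20 5 12 → max 20
5 12 12 → max 12
12 12 0 → max 12

9, 10, 18, 18, 18, 11, 17, 20, 20, 20, 12, 12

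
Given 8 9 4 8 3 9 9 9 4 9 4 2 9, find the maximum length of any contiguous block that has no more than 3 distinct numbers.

8

Extend right; when distinct count exceeds 3, shrink from the left:
[8] 1 distinct, len 1
[8, 9] 2 distinct, len 2
[8, 9, 4] 3 distinct, len 3
[8, 9, 4, 8] 3 distinct, len 4
[4, 8, 3] 3 distinct, len 3
[8, 3, 9] 3 distinct, len 3
[8, 3, 9, 9] 3 distinct, len 4
[8, 3, 9, 9, 9] 3 distinct, len 5
[3, 9, 9, 9, 4] 3 distinct, len 5
[3, 9, 9, 9, 4, 9] 3 distinct, len 6
[3, 9, 9, 9, 4, 9, 4] 3 distinct, len 7
[9, 9, 9, 4, 9, 4, 2] 3 distinct, len 7
[9, 9, 9, 4, 9, 4, 2, 9] 3 distinct, len 8
Longest length with ≤3 distinct: 8.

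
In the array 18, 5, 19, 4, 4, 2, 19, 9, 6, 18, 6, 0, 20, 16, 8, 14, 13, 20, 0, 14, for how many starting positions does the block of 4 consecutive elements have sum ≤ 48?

13

[18, 5, 19, 4] → sum 46  ≤ 48 ✓
[5, 19, 4, 4] → sum 32  ≤ 48 ✓
[19, 4, 4, 2] → sum 29  ≤ 48 ✓
[4, 4, 2, 19] → sum 29  ≤ 48 ✓
[4, 2, 19, 9] → sum 34  ≤ 48 ✓
[2, 19, 9, 6] → sum 36  ≤ 48 ✓
[19, 9, 6, 18] → sum 52
[9, 6, 18, 6] → sum 39  ≤ 48 ✓
[6, 18, 6, 0] → sum 30  ≤ 48 ✓
[18, 6, 0, 20] → sum 44  ≤ 48 ✓
[6, 0, 20, 16] → sum 42  ≤ 48 ✓
[0, 20, 16, 8] → sum 44  ≤ 48 ✓
[20, 16, 8, 14] → sum 58
[16, 8, 14, 13] → sum 51
[8, 14, 13, 20] → sum 55
[14, 13, 20, 0] → sum 47  ≤ 48 ✓
[13, 20, 0, 14] → sum 47  ≤ 48 ✓
13 windows satisfy the condition.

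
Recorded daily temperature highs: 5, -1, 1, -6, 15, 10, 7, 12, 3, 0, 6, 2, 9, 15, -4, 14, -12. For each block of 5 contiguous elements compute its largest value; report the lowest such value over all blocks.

Window maxs for each of the 13 positions:
(5, -1, 1, -6, 15) → max 15
(-1, 1, -6, 15, 10) → max 15
(1, -6, 15, 10, 7) → max 15
(-6, 15, 10, 7, 12) → max 15
(15, 10, 7, 12, 3) → max 15
(10, 7, 12, 3, 0) → max 12
(7, 12, 3, 0, 6) → max 12
(12, 3, 0, 6, 2) → max 12
(3, 0, 6, 2, 9) → max 9
(0, 6, 2, 9, 15) → max 15
(6, 2, 9, 15, -4) → max 15
(2, 9, 15, -4, 14) → max 15
(9, 15, -4, 14, -12) → max 15
Lowest of these is 9.

9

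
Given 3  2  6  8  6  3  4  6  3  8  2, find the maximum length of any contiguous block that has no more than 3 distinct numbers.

add 3: window [3] (1 distinct), len 1
add 2: window [3, 2] (2 distinct), len 2
add 6: window [3, 2, 6] (3 distinct), len 3
add 8: window [2, 6, 8] (3 distinct), len 3
add 6: window [2, 6, 8, 6] (3 distinct), len 4
add 3: window [6, 8, 6, 3] (3 distinct), len 4
add 4: window [6, 3, 4] (3 distinct), len 3
add 6: window [6, 3, 4, 6] (3 distinct), len 4
add 3: window [6, 3, 4, 6, 3] (3 distinct), len 5
add 8: window [6, 3, 8] (3 distinct), len 3
add 2: window [3, 8, 2] (3 distinct), len 3
Longest length with ≤3 distinct: 5.

5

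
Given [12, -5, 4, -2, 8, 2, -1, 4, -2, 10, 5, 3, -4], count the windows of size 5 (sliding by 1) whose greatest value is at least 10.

5

12 -5 4 -2 8 → max 12  ≥ 10 ✓
-5 4 -2 8 2 → max 8
4 -2 8 2 -1 → max 8
-2 8 2 -1 4 → max 8
8 2 -1 4 -2 → max 8
2 -1 4 -2 10 → max 10  ≥ 10 ✓
-1 4 -2 10 5 → max 10  ≥ 10 ✓
4 -2 10 5 3 → max 10  ≥ 10 ✓
-2 10 5 3 -4 → max 10  ≥ 10 ✓
5 windows satisfy the condition.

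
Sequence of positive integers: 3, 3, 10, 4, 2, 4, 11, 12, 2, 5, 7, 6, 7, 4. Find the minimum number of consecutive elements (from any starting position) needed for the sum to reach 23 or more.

add 3: running sum 3 < 23
add 3: running sum 6 < 23
add 10: running sum 16 < 23
add 4: running sum 20 < 23
add 2: running sum 22 < 23
end 5: [3, 10, 4, 2, 4] sum 23, len 5
end 6: [10, 4, 2, 4, 11] sum 31, len 5
end 7: [11, 12] sum 23, len 2
end 8: [11, 12, 2] sum 25, len 3
end 9: [11, 12, 2, 5] sum 30, len 4
end 10: [12, 2, 5, 7] sum 26, len 4
end 11: [12, 2, 5, 7, 6] sum 32, len 5
end 12: [5, 7, 6, 7] sum 25, len 4
end 13: [7, 6, 7, 4] sum 24, len 4
Shortest qualifying length: 2.

2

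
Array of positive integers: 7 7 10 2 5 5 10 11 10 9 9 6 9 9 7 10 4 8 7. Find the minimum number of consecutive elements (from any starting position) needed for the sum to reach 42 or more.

add 7: running sum 7 < 42
add 7: running sum 14 < 42
add 10: running sum 24 < 42
add 2: running sum 26 < 42
add 5: running sum 31 < 42
add 5: running sum 36 < 42
add 10: shortest ending here [7, 7, 10, 2, 5, 5, 10] sum 46, len 7
add 11: shortest ending here [10, 2, 5, 5, 10, 11] sum 43, len 6
add 10: shortest ending here [2, 5, 5, 10, 11, 10] sum 43, len 6
add 9: shortest ending here [5, 10, 11, 10, 9] sum 45, len 5
add 9: shortest ending here [10, 11, 10, 9, 9] sum 49, len 5
add 6: shortest ending here [11, 10, 9, 9, 6] sum 45, len 5
add 9: shortest ending here [10, 9, 9, 6, 9] sum 43, len 5
add 9: shortest ending here [9, 9, 6, 9, 9] sum 42, len 5
add 7: shortest ending here [9, 9, 6, 9, 9, 7] sum 49, len 6
add 10: shortest ending here [9, 6, 9, 9, 7, 10] sum 50, len 6
add 4: shortest ending here [6, 9, 9, 7, 10, 4] sum 45, len 6
add 8: shortest ending here [9, 9, 7, 10, 4, 8] sum 47, len 6
add 7: shortest ending here [9, 7, 10, 4, 8, 7] sum 45, len 6
Shortest qualifying length: 5.

5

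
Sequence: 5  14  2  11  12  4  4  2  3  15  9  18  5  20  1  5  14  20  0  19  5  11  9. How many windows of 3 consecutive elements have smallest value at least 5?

(5, 14, 2) → min 2
(14, 2, 11) → min 2
(2, 11, 12) → min 2
(11, 12, 4) → min 4
(12, 4, 4) → min 4
(4, 4, 2) → min 2
(4, 2, 3) → min 2
(2, 3, 15) → min 2
(3, 15, 9) → min 3
(15, 9, 18) → min 9  ≥ 5 ✓
(9, 18, 5) → min 5  ≥ 5 ✓
(18, 5, 20) → min 5  ≥ 5 ✓
(5, 20, 1) → min 1
(20, 1, 5) → min 1
(1, 5, 14) → min 1
(5, 14, 20) → min 5  ≥ 5 ✓
(14, 20, 0) → min 0
(20, 0, 19) → min 0
(0, 19, 5) → min 0
(19, 5, 11) → min 5  ≥ 5 ✓
(5, 11, 9) → min 5  ≥ 5 ✓
6 windows satisfy the condition.

6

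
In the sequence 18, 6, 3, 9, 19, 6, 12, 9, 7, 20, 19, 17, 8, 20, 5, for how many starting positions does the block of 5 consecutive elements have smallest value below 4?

3

[18, 6, 3, 9, 19] → min 3  < 4 ✓
[6, 3, 9, 19, 6] → min 3  < 4 ✓
[3, 9, 19, 6, 12] → min 3  < 4 ✓
[9, 19, 6, 12, 9] → min 6
[19, 6, 12, 9, 7] → min 6
[6, 12, 9, 7, 20] → min 6
[12, 9, 7, 20, 19] → min 7
[9, 7, 20, 19, 17] → min 7
[7, 20, 19, 17, 8] → min 7
[20, 19, 17, 8, 20] → min 8
[19, 17, 8, 20, 5] → min 5
3 windows satisfy the condition.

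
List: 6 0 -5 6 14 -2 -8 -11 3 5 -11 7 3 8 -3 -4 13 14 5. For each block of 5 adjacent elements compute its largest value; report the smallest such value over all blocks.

Each size-5 window and its max:
(6, 0, -5, 6, 14) → max 14
(0, -5, 6, 14, -2) → max 14
(-5, 6, 14, -2, -8) → max 14
(6, 14, -2, -8, -11) → max 14
(14, -2, -8, -11, 3) → max 14
(-2, -8, -11, 3, 5) → max 5
(-8, -11, 3, 5, -11) → max 5
(-11, 3, 5, -11, 7) → max 7
(3, 5, -11, 7, 3) → max 7
(5, -11, 7, 3, 8) → max 8
(-11, 7, 3, 8, -3) → max 8
(7, 3, 8, -3, -4) → max 8
(3, 8, -3, -4, 13) → max 13
(8, -3, -4, 13, 14) → max 14
(-3, -4, 13, 14, 5) → max 14
Smallest of these is 5.

5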